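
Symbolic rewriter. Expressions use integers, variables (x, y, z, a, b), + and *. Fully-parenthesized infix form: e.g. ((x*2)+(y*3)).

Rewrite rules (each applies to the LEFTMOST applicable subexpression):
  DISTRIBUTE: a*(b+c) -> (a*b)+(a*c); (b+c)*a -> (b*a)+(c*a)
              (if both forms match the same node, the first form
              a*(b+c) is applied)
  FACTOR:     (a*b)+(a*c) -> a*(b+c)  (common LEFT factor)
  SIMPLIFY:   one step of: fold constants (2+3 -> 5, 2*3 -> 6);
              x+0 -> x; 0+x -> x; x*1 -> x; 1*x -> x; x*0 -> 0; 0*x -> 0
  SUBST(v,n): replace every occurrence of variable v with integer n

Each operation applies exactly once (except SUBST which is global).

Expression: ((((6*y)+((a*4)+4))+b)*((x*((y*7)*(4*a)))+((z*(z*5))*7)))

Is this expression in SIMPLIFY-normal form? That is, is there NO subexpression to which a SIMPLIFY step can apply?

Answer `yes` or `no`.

Answer: yes

Derivation:
Expression: ((((6*y)+((a*4)+4))+b)*((x*((y*7)*(4*a)))+((z*(z*5))*7)))
Scanning for simplifiable subexpressions (pre-order)...
  at root: ((((6*y)+((a*4)+4))+b)*((x*((y*7)*(4*a)))+((z*(z*5))*7))) (not simplifiable)
  at L: (((6*y)+((a*4)+4))+b) (not simplifiable)
  at LL: ((6*y)+((a*4)+4)) (not simplifiable)
  at LLL: (6*y) (not simplifiable)
  at LLR: ((a*4)+4) (not simplifiable)
  at LLRL: (a*4) (not simplifiable)
  at R: ((x*((y*7)*(4*a)))+((z*(z*5))*7)) (not simplifiable)
  at RL: (x*((y*7)*(4*a))) (not simplifiable)
  at RLR: ((y*7)*(4*a)) (not simplifiable)
  at RLRL: (y*7) (not simplifiable)
  at RLRR: (4*a) (not simplifiable)
  at RR: ((z*(z*5))*7) (not simplifiable)
  at RRL: (z*(z*5)) (not simplifiable)
  at RRLR: (z*5) (not simplifiable)
Result: no simplifiable subexpression found -> normal form.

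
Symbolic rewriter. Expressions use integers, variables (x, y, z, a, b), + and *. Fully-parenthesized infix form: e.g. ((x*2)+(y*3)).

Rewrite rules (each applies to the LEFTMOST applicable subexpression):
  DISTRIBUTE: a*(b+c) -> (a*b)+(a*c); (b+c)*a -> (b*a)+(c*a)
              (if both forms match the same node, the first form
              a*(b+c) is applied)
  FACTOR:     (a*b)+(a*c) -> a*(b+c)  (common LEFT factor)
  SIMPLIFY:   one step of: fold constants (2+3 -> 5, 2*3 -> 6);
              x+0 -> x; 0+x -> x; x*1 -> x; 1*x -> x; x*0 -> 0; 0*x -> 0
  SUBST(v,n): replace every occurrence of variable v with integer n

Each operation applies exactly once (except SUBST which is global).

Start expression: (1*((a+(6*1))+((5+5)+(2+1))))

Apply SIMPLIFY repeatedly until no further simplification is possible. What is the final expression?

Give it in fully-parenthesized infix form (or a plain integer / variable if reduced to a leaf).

Start: (1*((a+(6*1))+((5+5)+(2+1))))
Step 1: at root: (1*((a+(6*1))+((5+5)+(2+1)))) -> ((a+(6*1))+((5+5)+(2+1))); overall: (1*((a+(6*1))+((5+5)+(2+1)))) -> ((a+(6*1))+((5+5)+(2+1)))
Step 2: at LR: (6*1) -> 6; overall: ((a+(6*1))+((5+5)+(2+1))) -> ((a+6)+((5+5)+(2+1)))
Step 3: at RL: (5+5) -> 10; overall: ((a+6)+((5+5)+(2+1))) -> ((a+6)+(10+(2+1)))
Step 4: at RR: (2+1) -> 3; overall: ((a+6)+(10+(2+1))) -> ((a+6)+(10+3))
Step 5: at R: (10+3) -> 13; overall: ((a+6)+(10+3)) -> ((a+6)+13)
Fixed point: ((a+6)+13)

Answer: ((a+6)+13)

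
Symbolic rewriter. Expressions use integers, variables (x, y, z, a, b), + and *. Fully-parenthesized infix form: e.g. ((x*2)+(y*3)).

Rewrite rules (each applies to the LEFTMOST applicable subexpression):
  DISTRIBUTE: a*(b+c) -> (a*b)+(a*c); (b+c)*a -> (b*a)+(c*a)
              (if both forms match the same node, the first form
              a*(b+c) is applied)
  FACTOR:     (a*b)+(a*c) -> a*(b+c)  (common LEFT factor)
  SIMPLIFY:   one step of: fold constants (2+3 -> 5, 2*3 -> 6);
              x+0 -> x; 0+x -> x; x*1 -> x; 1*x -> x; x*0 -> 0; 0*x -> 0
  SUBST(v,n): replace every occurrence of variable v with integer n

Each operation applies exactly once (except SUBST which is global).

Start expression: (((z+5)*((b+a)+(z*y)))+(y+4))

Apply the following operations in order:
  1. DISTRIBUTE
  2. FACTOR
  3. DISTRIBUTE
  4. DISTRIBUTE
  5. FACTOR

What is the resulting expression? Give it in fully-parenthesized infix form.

Answer: ((((z+5)*(b+a))+((z+5)*(z*y)))+(y+4))

Derivation:
Start: (((z+5)*((b+a)+(z*y)))+(y+4))
Apply DISTRIBUTE at L (target: ((z+5)*((b+a)+(z*y)))): (((z+5)*((b+a)+(z*y)))+(y+4)) -> ((((z+5)*(b+a))+((z+5)*(z*y)))+(y+4))
Apply FACTOR at L (target: (((z+5)*(b+a))+((z+5)*(z*y)))): ((((z+5)*(b+a))+((z+5)*(z*y)))+(y+4)) -> (((z+5)*((b+a)+(z*y)))+(y+4))
Apply DISTRIBUTE at L (target: ((z+5)*((b+a)+(z*y)))): (((z+5)*((b+a)+(z*y)))+(y+4)) -> ((((z+5)*(b+a))+((z+5)*(z*y)))+(y+4))
Apply DISTRIBUTE at LL (target: ((z+5)*(b+a))): ((((z+5)*(b+a))+((z+5)*(z*y)))+(y+4)) -> (((((z+5)*b)+((z+5)*a))+((z+5)*(z*y)))+(y+4))
Apply FACTOR at LL (target: (((z+5)*b)+((z+5)*a))): (((((z+5)*b)+((z+5)*a))+((z+5)*(z*y)))+(y+4)) -> ((((z+5)*(b+a))+((z+5)*(z*y)))+(y+4))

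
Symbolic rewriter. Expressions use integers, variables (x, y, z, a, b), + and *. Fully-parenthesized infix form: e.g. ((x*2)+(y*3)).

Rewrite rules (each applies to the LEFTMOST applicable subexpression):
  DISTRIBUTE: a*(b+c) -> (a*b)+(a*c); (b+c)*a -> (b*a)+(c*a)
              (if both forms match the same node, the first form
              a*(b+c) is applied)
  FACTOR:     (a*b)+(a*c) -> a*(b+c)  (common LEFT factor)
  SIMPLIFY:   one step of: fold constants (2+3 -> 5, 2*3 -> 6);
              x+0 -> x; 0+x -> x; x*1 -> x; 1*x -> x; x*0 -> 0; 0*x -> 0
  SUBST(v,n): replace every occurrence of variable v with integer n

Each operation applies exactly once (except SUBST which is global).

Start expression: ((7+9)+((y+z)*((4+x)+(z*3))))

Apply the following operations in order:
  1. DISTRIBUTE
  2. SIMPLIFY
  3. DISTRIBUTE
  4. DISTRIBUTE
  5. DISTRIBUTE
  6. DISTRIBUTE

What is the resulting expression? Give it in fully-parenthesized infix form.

Answer: (16+((((y*4)+(z*4))+((y*x)+(z*x)))+((y*(z*3))+(z*(z*3)))))

Derivation:
Start: ((7+9)+((y+z)*((4+x)+(z*3))))
Apply DISTRIBUTE at R (target: ((y+z)*((4+x)+(z*3)))): ((7+9)+((y+z)*((4+x)+(z*3)))) -> ((7+9)+(((y+z)*(4+x))+((y+z)*(z*3))))
Apply SIMPLIFY at L (target: (7+9)): ((7+9)+(((y+z)*(4+x))+((y+z)*(z*3)))) -> (16+(((y+z)*(4+x))+((y+z)*(z*3))))
Apply DISTRIBUTE at RL (target: ((y+z)*(4+x))): (16+(((y+z)*(4+x))+((y+z)*(z*3)))) -> (16+((((y+z)*4)+((y+z)*x))+((y+z)*(z*3))))
Apply DISTRIBUTE at RLL (target: ((y+z)*4)): (16+((((y+z)*4)+((y+z)*x))+((y+z)*(z*3)))) -> (16+((((y*4)+(z*4))+((y+z)*x))+((y+z)*(z*3))))
Apply DISTRIBUTE at RLR (target: ((y+z)*x)): (16+((((y*4)+(z*4))+((y+z)*x))+((y+z)*(z*3)))) -> (16+((((y*4)+(z*4))+((y*x)+(z*x)))+((y+z)*(z*3))))
Apply DISTRIBUTE at RR (target: ((y+z)*(z*3))): (16+((((y*4)+(z*4))+((y*x)+(z*x)))+((y+z)*(z*3)))) -> (16+((((y*4)+(z*4))+((y*x)+(z*x)))+((y*(z*3))+(z*(z*3)))))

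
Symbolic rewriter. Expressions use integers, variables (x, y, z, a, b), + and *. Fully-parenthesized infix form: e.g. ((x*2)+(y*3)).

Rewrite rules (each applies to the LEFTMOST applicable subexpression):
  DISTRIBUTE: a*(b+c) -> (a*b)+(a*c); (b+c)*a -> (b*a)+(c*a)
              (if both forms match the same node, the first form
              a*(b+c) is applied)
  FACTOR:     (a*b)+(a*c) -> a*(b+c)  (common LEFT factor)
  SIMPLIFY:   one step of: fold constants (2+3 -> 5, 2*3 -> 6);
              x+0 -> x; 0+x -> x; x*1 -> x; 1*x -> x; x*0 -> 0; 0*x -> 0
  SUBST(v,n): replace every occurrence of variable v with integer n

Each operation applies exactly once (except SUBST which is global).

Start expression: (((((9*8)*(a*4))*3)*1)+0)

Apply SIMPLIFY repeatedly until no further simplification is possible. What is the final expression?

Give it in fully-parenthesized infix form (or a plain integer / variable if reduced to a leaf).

Start: (((((9*8)*(a*4))*3)*1)+0)
Step 1: at root: (((((9*8)*(a*4))*3)*1)+0) -> ((((9*8)*(a*4))*3)*1); overall: (((((9*8)*(a*4))*3)*1)+0) -> ((((9*8)*(a*4))*3)*1)
Step 2: at root: ((((9*8)*(a*4))*3)*1) -> (((9*8)*(a*4))*3); overall: ((((9*8)*(a*4))*3)*1) -> (((9*8)*(a*4))*3)
Step 3: at LL: (9*8) -> 72; overall: (((9*8)*(a*4))*3) -> ((72*(a*4))*3)
Fixed point: ((72*(a*4))*3)

Answer: ((72*(a*4))*3)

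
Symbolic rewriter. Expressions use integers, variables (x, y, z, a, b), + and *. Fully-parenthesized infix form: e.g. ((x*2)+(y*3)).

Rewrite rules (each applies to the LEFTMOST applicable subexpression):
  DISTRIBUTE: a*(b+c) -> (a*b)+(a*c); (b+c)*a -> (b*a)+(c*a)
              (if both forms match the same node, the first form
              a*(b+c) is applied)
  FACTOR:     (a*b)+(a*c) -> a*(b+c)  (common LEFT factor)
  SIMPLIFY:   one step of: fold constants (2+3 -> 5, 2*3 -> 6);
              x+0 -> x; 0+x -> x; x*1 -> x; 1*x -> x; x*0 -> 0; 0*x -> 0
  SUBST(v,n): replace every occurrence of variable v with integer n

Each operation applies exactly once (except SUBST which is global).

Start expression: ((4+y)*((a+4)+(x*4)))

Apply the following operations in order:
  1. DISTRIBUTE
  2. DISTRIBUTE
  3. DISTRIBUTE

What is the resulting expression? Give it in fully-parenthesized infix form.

Answer: ((((4*a)+(y*a))+((4+y)*4))+((4+y)*(x*4)))

Derivation:
Start: ((4+y)*((a+4)+(x*4)))
Apply DISTRIBUTE at root (target: ((4+y)*((a+4)+(x*4)))): ((4+y)*((a+4)+(x*4))) -> (((4+y)*(a+4))+((4+y)*(x*4)))
Apply DISTRIBUTE at L (target: ((4+y)*(a+4))): (((4+y)*(a+4))+((4+y)*(x*4))) -> ((((4+y)*a)+((4+y)*4))+((4+y)*(x*4)))
Apply DISTRIBUTE at LL (target: ((4+y)*a)): ((((4+y)*a)+((4+y)*4))+((4+y)*(x*4))) -> ((((4*a)+(y*a))+((4+y)*4))+((4+y)*(x*4)))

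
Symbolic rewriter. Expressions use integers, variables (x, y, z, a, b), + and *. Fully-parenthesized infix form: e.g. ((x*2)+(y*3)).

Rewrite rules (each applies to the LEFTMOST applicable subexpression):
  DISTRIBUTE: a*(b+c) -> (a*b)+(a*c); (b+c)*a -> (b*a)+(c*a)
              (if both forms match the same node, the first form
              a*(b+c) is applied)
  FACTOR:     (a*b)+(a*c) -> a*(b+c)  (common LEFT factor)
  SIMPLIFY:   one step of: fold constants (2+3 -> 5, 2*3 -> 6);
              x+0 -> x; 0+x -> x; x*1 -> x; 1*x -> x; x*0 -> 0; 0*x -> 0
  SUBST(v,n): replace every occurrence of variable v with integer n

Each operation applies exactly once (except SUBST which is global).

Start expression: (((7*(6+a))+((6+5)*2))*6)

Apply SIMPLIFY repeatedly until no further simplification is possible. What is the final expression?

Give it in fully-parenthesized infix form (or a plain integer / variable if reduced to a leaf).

Answer: (((7*(6+a))+22)*6)

Derivation:
Start: (((7*(6+a))+((6+5)*2))*6)
Step 1: at LRL: (6+5) -> 11; overall: (((7*(6+a))+((6+5)*2))*6) -> (((7*(6+a))+(11*2))*6)
Step 2: at LR: (11*2) -> 22; overall: (((7*(6+a))+(11*2))*6) -> (((7*(6+a))+22)*6)
Fixed point: (((7*(6+a))+22)*6)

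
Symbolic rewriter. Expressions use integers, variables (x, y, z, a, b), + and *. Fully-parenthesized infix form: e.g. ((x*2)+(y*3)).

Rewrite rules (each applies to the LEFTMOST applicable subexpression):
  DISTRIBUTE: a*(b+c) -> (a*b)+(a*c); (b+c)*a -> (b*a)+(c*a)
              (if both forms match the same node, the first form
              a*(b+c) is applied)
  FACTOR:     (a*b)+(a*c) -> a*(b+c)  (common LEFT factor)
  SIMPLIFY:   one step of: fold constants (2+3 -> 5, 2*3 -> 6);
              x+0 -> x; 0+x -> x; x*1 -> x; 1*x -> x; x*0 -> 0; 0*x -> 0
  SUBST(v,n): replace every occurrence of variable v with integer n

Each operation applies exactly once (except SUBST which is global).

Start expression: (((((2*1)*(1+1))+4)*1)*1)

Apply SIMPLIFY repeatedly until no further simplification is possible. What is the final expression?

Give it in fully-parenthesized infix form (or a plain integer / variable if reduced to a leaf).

Answer: 8

Derivation:
Start: (((((2*1)*(1+1))+4)*1)*1)
Step 1: at root: (((((2*1)*(1+1))+4)*1)*1) -> ((((2*1)*(1+1))+4)*1); overall: (((((2*1)*(1+1))+4)*1)*1) -> ((((2*1)*(1+1))+4)*1)
Step 2: at root: ((((2*1)*(1+1))+4)*1) -> (((2*1)*(1+1))+4); overall: ((((2*1)*(1+1))+4)*1) -> (((2*1)*(1+1))+4)
Step 3: at LL: (2*1) -> 2; overall: (((2*1)*(1+1))+4) -> ((2*(1+1))+4)
Step 4: at LR: (1+1) -> 2; overall: ((2*(1+1))+4) -> ((2*2)+4)
Step 5: at L: (2*2) -> 4; overall: ((2*2)+4) -> (4+4)
Step 6: at root: (4+4) -> 8; overall: (4+4) -> 8
Fixed point: 8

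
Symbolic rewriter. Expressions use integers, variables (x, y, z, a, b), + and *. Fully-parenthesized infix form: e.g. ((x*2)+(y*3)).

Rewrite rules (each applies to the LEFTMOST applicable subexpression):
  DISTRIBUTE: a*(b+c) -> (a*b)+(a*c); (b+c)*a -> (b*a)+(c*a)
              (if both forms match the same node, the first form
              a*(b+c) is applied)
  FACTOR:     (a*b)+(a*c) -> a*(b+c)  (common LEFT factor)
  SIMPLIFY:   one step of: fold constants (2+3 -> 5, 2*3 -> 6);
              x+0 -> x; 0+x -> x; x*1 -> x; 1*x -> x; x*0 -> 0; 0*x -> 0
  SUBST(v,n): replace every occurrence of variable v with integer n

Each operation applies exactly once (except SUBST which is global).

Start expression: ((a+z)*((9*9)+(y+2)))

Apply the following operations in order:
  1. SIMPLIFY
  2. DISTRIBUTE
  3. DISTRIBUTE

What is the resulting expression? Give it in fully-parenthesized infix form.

Answer: (((a*81)+(z*81))+((a+z)*(y+2)))

Derivation:
Start: ((a+z)*((9*9)+(y+2)))
Apply SIMPLIFY at RL (target: (9*9)): ((a+z)*((9*9)+(y+2))) -> ((a+z)*(81+(y+2)))
Apply DISTRIBUTE at root (target: ((a+z)*(81+(y+2)))): ((a+z)*(81+(y+2))) -> (((a+z)*81)+((a+z)*(y+2)))
Apply DISTRIBUTE at L (target: ((a+z)*81)): (((a+z)*81)+((a+z)*(y+2))) -> (((a*81)+(z*81))+((a+z)*(y+2)))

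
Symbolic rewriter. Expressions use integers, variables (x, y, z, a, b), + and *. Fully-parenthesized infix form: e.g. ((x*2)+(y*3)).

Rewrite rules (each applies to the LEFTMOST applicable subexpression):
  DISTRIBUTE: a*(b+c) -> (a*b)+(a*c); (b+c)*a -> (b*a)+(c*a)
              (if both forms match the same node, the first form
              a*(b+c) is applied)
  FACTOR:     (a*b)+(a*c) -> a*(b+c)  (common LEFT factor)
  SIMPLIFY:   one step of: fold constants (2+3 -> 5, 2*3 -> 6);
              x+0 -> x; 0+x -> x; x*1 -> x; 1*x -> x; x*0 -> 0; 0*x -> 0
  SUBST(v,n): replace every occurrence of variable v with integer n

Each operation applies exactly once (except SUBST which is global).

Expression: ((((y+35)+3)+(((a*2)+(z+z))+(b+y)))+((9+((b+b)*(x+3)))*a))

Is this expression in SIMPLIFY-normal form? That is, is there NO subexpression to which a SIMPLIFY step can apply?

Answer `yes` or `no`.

Expression: ((((y+35)+3)+(((a*2)+(z+z))+(b+y)))+((9+((b+b)*(x+3)))*a))
Scanning for simplifiable subexpressions (pre-order)...
  at root: ((((y+35)+3)+(((a*2)+(z+z))+(b+y)))+((9+((b+b)*(x+3)))*a)) (not simplifiable)
  at L: (((y+35)+3)+(((a*2)+(z+z))+(b+y))) (not simplifiable)
  at LL: ((y+35)+3) (not simplifiable)
  at LLL: (y+35) (not simplifiable)
  at LR: (((a*2)+(z+z))+(b+y)) (not simplifiable)
  at LRL: ((a*2)+(z+z)) (not simplifiable)
  at LRLL: (a*2) (not simplifiable)
  at LRLR: (z+z) (not simplifiable)
  at LRR: (b+y) (not simplifiable)
  at R: ((9+((b+b)*(x+3)))*a) (not simplifiable)
  at RL: (9+((b+b)*(x+3))) (not simplifiable)
  at RLR: ((b+b)*(x+3)) (not simplifiable)
  at RLRL: (b+b) (not simplifiable)
  at RLRR: (x+3) (not simplifiable)
Result: no simplifiable subexpression found -> normal form.

Answer: yes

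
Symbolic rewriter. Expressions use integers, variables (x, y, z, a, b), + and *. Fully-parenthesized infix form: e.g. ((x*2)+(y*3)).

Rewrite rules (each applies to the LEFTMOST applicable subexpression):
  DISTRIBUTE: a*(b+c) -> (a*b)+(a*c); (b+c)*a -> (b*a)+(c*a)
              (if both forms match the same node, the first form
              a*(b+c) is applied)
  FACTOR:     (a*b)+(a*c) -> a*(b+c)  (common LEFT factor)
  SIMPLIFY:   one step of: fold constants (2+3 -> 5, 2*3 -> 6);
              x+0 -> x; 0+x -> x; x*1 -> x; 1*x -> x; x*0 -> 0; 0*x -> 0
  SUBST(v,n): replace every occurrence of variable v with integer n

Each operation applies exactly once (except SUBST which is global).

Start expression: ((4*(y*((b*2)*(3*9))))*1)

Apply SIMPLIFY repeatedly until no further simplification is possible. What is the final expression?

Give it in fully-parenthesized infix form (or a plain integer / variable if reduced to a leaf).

Start: ((4*(y*((b*2)*(3*9))))*1)
Step 1: at root: ((4*(y*((b*2)*(3*9))))*1) -> (4*(y*((b*2)*(3*9)))); overall: ((4*(y*((b*2)*(3*9))))*1) -> (4*(y*((b*2)*(3*9))))
Step 2: at RRR: (3*9) -> 27; overall: (4*(y*((b*2)*(3*9)))) -> (4*(y*((b*2)*27)))
Fixed point: (4*(y*((b*2)*27)))

Answer: (4*(y*((b*2)*27)))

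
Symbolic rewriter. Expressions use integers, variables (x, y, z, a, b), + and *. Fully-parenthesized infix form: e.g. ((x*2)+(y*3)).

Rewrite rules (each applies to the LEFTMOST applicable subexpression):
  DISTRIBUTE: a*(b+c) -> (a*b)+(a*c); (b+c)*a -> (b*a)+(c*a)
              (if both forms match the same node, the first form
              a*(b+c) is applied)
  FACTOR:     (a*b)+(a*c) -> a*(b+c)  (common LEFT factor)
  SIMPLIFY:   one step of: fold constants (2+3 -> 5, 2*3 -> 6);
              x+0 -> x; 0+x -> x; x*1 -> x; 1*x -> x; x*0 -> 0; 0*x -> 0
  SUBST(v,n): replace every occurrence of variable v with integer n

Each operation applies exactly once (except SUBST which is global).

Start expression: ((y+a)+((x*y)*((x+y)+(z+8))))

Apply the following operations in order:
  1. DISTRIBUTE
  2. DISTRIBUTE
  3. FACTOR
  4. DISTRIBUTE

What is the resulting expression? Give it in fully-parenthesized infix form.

Answer: ((y+a)+((((x*y)*x)+((x*y)*y))+((x*y)*(z+8))))

Derivation:
Start: ((y+a)+((x*y)*((x+y)+(z+8))))
Apply DISTRIBUTE at R (target: ((x*y)*((x+y)+(z+8)))): ((y+a)+((x*y)*((x+y)+(z+8)))) -> ((y+a)+(((x*y)*(x+y))+((x*y)*(z+8))))
Apply DISTRIBUTE at RL (target: ((x*y)*(x+y))): ((y+a)+(((x*y)*(x+y))+((x*y)*(z+8)))) -> ((y+a)+((((x*y)*x)+((x*y)*y))+((x*y)*(z+8))))
Apply FACTOR at RL (target: (((x*y)*x)+((x*y)*y))): ((y+a)+((((x*y)*x)+((x*y)*y))+((x*y)*(z+8)))) -> ((y+a)+(((x*y)*(x+y))+((x*y)*(z+8))))
Apply DISTRIBUTE at RL (target: ((x*y)*(x+y))): ((y+a)+(((x*y)*(x+y))+((x*y)*(z+8)))) -> ((y+a)+((((x*y)*x)+((x*y)*y))+((x*y)*(z+8))))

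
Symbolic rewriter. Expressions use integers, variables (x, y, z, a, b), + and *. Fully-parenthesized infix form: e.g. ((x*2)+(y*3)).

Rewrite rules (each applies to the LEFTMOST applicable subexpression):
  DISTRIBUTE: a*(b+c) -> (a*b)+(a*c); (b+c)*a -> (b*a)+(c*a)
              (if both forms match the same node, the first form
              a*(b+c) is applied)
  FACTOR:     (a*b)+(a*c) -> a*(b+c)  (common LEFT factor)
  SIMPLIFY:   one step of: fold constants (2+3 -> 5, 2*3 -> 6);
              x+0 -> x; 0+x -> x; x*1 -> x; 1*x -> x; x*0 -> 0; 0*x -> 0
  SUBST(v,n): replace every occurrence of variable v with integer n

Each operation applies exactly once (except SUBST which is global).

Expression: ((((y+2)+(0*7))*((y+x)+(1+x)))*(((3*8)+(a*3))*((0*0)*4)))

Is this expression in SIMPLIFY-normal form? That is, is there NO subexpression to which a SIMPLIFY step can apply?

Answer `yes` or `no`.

Answer: no

Derivation:
Expression: ((((y+2)+(0*7))*((y+x)+(1+x)))*(((3*8)+(a*3))*((0*0)*4)))
Scanning for simplifiable subexpressions (pre-order)...
  at root: ((((y+2)+(0*7))*((y+x)+(1+x)))*(((3*8)+(a*3))*((0*0)*4))) (not simplifiable)
  at L: (((y+2)+(0*7))*((y+x)+(1+x))) (not simplifiable)
  at LL: ((y+2)+(0*7)) (not simplifiable)
  at LLL: (y+2) (not simplifiable)
  at LLR: (0*7) (SIMPLIFIABLE)
  at LR: ((y+x)+(1+x)) (not simplifiable)
  at LRL: (y+x) (not simplifiable)
  at LRR: (1+x) (not simplifiable)
  at R: (((3*8)+(a*3))*((0*0)*4)) (not simplifiable)
  at RL: ((3*8)+(a*3)) (not simplifiable)
  at RLL: (3*8) (SIMPLIFIABLE)
  at RLR: (a*3) (not simplifiable)
  at RR: ((0*0)*4) (not simplifiable)
  at RRL: (0*0) (SIMPLIFIABLE)
Found simplifiable subexpr at path LLR: (0*7)
One SIMPLIFY step would give: ((((y+2)+0)*((y+x)+(1+x)))*(((3*8)+(a*3))*((0*0)*4)))
-> NOT in normal form.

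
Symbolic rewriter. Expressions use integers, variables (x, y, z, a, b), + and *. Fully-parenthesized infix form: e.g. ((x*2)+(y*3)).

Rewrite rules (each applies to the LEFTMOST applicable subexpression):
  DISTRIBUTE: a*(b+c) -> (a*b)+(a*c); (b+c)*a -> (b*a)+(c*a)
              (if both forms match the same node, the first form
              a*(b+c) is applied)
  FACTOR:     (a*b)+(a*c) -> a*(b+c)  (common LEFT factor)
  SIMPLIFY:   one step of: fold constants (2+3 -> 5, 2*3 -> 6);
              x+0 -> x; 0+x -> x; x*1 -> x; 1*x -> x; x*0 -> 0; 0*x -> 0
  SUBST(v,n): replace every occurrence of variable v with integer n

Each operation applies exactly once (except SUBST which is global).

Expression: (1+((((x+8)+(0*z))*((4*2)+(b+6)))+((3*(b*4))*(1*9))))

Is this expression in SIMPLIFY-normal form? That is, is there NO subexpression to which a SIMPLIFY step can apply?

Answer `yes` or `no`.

Answer: no

Derivation:
Expression: (1+((((x+8)+(0*z))*((4*2)+(b+6)))+((3*(b*4))*(1*9))))
Scanning for simplifiable subexpressions (pre-order)...
  at root: (1+((((x+8)+(0*z))*((4*2)+(b+6)))+((3*(b*4))*(1*9)))) (not simplifiable)
  at R: ((((x+8)+(0*z))*((4*2)+(b+6)))+((3*(b*4))*(1*9))) (not simplifiable)
  at RL: (((x+8)+(0*z))*((4*2)+(b+6))) (not simplifiable)
  at RLL: ((x+8)+(0*z)) (not simplifiable)
  at RLLL: (x+8) (not simplifiable)
  at RLLR: (0*z) (SIMPLIFIABLE)
  at RLR: ((4*2)+(b+6)) (not simplifiable)
  at RLRL: (4*2) (SIMPLIFIABLE)
  at RLRR: (b+6) (not simplifiable)
  at RR: ((3*(b*4))*(1*9)) (not simplifiable)
  at RRL: (3*(b*4)) (not simplifiable)
  at RRLR: (b*4) (not simplifiable)
  at RRR: (1*9) (SIMPLIFIABLE)
Found simplifiable subexpr at path RLLR: (0*z)
One SIMPLIFY step would give: (1+((((x+8)+0)*((4*2)+(b+6)))+((3*(b*4))*(1*9))))
-> NOT in normal form.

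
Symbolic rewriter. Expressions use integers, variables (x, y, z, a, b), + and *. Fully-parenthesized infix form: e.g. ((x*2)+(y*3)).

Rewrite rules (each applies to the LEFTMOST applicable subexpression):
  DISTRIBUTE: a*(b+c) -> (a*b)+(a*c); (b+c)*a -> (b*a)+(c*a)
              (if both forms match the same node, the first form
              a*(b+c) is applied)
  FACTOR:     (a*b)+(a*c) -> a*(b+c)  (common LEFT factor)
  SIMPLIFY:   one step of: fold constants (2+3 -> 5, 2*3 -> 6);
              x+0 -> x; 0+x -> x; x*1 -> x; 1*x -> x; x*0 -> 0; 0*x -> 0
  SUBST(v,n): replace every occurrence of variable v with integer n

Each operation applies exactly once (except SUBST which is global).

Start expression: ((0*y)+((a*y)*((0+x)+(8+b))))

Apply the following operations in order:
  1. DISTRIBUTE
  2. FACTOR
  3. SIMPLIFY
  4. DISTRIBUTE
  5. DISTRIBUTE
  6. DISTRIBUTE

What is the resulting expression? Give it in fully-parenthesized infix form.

Start: ((0*y)+((a*y)*((0+x)+(8+b))))
Apply DISTRIBUTE at R (target: ((a*y)*((0+x)+(8+b)))): ((0*y)+((a*y)*((0+x)+(8+b)))) -> ((0*y)+(((a*y)*(0+x))+((a*y)*(8+b))))
Apply FACTOR at R (target: (((a*y)*(0+x))+((a*y)*(8+b)))): ((0*y)+(((a*y)*(0+x))+((a*y)*(8+b)))) -> ((0*y)+((a*y)*((0+x)+(8+b))))
Apply SIMPLIFY at L (target: (0*y)): ((0*y)+((a*y)*((0+x)+(8+b)))) -> (0+((a*y)*((0+x)+(8+b))))
Apply DISTRIBUTE at R (target: ((a*y)*((0+x)+(8+b)))): (0+((a*y)*((0+x)+(8+b)))) -> (0+(((a*y)*(0+x))+((a*y)*(8+b))))
Apply DISTRIBUTE at RL (target: ((a*y)*(0+x))): (0+(((a*y)*(0+x))+((a*y)*(8+b)))) -> (0+((((a*y)*0)+((a*y)*x))+((a*y)*(8+b))))
Apply DISTRIBUTE at RR (target: ((a*y)*(8+b))): (0+((((a*y)*0)+((a*y)*x))+((a*y)*(8+b)))) -> (0+((((a*y)*0)+((a*y)*x))+(((a*y)*8)+((a*y)*b))))

Answer: (0+((((a*y)*0)+((a*y)*x))+(((a*y)*8)+((a*y)*b))))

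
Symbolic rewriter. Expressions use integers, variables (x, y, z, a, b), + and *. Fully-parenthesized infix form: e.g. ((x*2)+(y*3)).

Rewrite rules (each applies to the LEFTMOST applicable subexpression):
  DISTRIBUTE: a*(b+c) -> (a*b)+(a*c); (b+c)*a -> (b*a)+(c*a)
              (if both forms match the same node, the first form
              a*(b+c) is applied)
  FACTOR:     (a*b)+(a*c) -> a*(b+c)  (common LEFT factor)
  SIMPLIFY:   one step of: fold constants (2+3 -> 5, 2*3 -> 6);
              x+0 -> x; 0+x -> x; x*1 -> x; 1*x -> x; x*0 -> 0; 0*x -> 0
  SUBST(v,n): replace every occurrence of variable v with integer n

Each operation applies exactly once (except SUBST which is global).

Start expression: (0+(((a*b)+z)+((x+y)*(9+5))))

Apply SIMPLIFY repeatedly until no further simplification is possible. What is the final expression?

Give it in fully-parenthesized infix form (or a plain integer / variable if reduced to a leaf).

Start: (0+(((a*b)+z)+((x+y)*(9+5))))
Step 1: at root: (0+(((a*b)+z)+((x+y)*(9+5)))) -> (((a*b)+z)+((x+y)*(9+5))); overall: (0+(((a*b)+z)+((x+y)*(9+5)))) -> (((a*b)+z)+((x+y)*(9+5)))
Step 2: at RR: (9+5) -> 14; overall: (((a*b)+z)+((x+y)*(9+5))) -> (((a*b)+z)+((x+y)*14))
Fixed point: (((a*b)+z)+((x+y)*14))

Answer: (((a*b)+z)+((x+y)*14))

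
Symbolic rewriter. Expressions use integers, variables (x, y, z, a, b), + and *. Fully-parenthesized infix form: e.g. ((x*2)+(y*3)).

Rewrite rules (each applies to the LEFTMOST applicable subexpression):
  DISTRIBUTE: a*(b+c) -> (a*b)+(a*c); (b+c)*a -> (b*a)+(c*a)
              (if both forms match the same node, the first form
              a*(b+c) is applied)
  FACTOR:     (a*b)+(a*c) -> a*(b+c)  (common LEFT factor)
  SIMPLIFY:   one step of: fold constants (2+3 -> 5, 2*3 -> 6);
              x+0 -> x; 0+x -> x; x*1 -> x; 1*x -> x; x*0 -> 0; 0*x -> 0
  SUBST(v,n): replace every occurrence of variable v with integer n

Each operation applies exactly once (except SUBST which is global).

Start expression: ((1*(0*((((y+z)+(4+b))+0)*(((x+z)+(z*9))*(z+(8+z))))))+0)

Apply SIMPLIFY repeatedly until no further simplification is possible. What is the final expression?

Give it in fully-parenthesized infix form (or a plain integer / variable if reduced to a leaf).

Start: ((1*(0*((((y+z)+(4+b))+0)*(((x+z)+(z*9))*(z+(8+z))))))+0)
Step 1: at root: ((1*(0*((((y+z)+(4+b))+0)*(((x+z)+(z*9))*(z+(8+z))))))+0) -> (1*(0*((((y+z)+(4+b))+0)*(((x+z)+(z*9))*(z+(8+z)))))); overall: ((1*(0*((((y+z)+(4+b))+0)*(((x+z)+(z*9))*(z+(8+z))))))+0) -> (1*(0*((((y+z)+(4+b))+0)*(((x+z)+(z*9))*(z+(8+z))))))
Step 2: at root: (1*(0*((((y+z)+(4+b))+0)*(((x+z)+(z*9))*(z+(8+z)))))) -> (0*((((y+z)+(4+b))+0)*(((x+z)+(z*9))*(z+(8+z))))); overall: (1*(0*((((y+z)+(4+b))+0)*(((x+z)+(z*9))*(z+(8+z)))))) -> (0*((((y+z)+(4+b))+0)*(((x+z)+(z*9))*(z+(8+z)))))
Step 3: at root: (0*((((y+z)+(4+b))+0)*(((x+z)+(z*9))*(z+(8+z))))) -> 0; overall: (0*((((y+z)+(4+b))+0)*(((x+z)+(z*9))*(z+(8+z))))) -> 0
Fixed point: 0

Answer: 0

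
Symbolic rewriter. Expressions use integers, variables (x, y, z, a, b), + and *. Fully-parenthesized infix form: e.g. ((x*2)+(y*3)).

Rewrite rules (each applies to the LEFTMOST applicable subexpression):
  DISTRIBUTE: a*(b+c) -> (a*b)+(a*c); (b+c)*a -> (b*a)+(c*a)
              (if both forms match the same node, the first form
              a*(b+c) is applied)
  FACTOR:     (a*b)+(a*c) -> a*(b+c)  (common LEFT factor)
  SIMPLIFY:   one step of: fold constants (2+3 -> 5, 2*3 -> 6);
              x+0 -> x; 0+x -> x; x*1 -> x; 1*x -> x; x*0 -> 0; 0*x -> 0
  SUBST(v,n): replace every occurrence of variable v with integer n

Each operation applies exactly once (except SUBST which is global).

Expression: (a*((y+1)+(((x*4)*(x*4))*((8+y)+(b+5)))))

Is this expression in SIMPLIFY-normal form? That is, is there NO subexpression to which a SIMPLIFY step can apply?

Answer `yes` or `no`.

Expression: (a*((y+1)+(((x*4)*(x*4))*((8+y)+(b+5)))))
Scanning for simplifiable subexpressions (pre-order)...
  at root: (a*((y+1)+(((x*4)*(x*4))*((8+y)+(b+5))))) (not simplifiable)
  at R: ((y+1)+(((x*4)*(x*4))*((8+y)+(b+5)))) (not simplifiable)
  at RL: (y+1) (not simplifiable)
  at RR: (((x*4)*(x*4))*((8+y)+(b+5))) (not simplifiable)
  at RRL: ((x*4)*(x*4)) (not simplifiable)
  at RRLL: (x*4) (not simplifiable)
  at RRLR: (x*4) (not simplifiable)
  at RRR: ((8+y)+(b+5)) (not simplifiable)
  at RRRL: (8+y) (not simplifiable)
  at RRRR: (b+5) (not simplifiable)
Result: no simplifiable subexpression found -> normal form.

Answer: yes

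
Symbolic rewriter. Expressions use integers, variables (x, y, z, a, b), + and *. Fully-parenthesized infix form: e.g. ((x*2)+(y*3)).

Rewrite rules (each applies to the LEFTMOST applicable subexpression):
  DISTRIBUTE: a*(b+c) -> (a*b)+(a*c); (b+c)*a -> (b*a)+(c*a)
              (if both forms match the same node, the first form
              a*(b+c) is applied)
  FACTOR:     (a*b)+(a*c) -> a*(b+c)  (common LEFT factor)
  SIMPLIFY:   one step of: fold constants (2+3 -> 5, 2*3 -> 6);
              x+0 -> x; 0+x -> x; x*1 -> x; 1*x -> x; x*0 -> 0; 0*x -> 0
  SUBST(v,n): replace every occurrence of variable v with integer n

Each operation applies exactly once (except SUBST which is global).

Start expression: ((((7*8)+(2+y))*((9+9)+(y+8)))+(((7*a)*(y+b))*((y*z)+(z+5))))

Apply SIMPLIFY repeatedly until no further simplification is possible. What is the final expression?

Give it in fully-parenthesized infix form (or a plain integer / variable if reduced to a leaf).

Answer: (((56+(2+y))*(18+(y+8)))+(((7*a)*(y+b))*((y*z)+(z+5))))

Derivation:
Start: ((((7*8)+(2+y))*((9+9)+(y+8)))+(((7*a)*(y+b))*((y*z)+(z+5))))
Step 1: at LLL: (7*8) -> 56; overall: ((((7*8)+(2+y))*((9+9)+(y+8)))+(((7*a)*(y+b))*((y*z)+(z+5)))) -> (((56+(2+y))*((9+9)+(y+8)))+(((7*a)*(y+b))*((y*z)+(z+5))))
Step 2: at LRL: (9+9) -> 18; overall: (((56+(2+y))*((9+9)+(y+8)))+(((7*a)*(y+b))*((y*z)+(z+5)))) -> (((56+(2+y))*(18+(y+8)))+(((7*a)*(y+b))*((y*z)+(z+5))))
Fixed point: (((56+(2+y))*(18+(y+8)))+(((7*a)*(y+b))*((y*z)+(z+5))))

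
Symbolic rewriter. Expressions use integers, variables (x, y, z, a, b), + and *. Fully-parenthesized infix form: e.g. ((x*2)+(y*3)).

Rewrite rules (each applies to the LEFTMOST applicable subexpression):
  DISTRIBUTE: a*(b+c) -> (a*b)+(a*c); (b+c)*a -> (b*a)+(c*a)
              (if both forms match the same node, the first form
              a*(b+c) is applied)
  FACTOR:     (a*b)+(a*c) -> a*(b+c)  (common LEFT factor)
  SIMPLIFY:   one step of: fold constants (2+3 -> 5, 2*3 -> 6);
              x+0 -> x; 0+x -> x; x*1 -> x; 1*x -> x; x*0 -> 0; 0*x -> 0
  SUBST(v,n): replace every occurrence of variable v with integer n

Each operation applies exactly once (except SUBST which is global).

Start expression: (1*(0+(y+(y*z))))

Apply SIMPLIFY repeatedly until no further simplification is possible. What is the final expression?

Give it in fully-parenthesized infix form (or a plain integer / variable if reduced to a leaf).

Answer: (y+(y*z))

Derivation:
Start: (1*(0+(y+(y*z))))
Step 1: at root: (1*(0+(y+(y*z)))) -> (0+(y+(y*z))); overall: (1*(0+(y+(y*z)))) -> (0+(y+(y*z)))
Step 2: at root: (0+(y+(y*z))) -> (y+(y*z)); overall: (0+(y+(y*z))) -> (y+(y*z))
Fixed point: (y+(y*z))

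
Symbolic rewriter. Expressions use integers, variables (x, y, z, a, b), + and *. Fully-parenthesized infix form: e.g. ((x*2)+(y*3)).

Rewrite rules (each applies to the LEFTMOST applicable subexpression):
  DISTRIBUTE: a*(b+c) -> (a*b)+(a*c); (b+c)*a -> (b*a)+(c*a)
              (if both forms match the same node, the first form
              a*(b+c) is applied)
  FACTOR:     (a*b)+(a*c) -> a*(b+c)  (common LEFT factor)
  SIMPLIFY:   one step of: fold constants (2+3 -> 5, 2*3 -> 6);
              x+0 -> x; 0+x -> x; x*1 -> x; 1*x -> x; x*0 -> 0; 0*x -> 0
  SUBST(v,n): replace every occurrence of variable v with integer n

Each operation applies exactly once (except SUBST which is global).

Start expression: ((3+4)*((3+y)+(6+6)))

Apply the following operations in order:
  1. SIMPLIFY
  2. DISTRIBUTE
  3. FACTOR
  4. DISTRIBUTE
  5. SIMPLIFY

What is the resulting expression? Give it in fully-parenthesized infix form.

Answer: ((7*(3+y))+(7*12))

Derivation:
Start: ((3+4)*((3+y)+(6+6)))
Apply SIMPLIFY at L (target: (3+4)): ((3+4)*((3+y)+(6+6))) -> (7*((3+y)+(6+6)))
Apply DISTRIBUTE at root (target: (7*((3+y)+(6+6)))): (7*((3+y)+(6+6))) -> ((7*(3+y))+(7*(6+6)))
Apply FACTOR at root (target: ((7*(3+y))+(7*(6+6)))): ((7*(3+y))+(7*(6+6))) -> (7*((3+y)+(6+6)))
Apply DISTRIBUTE at root (target: (7*((3+y)+(6+6)))): (7*((3+y)+(6+6))) -> ((7*(3+y))+(7*(6+6)))
Apply SIMPLIFY at RR (target: (6+6)): ((7*(3+y))+(7*(6+6))) -> ((7*(3+y))+(7*12))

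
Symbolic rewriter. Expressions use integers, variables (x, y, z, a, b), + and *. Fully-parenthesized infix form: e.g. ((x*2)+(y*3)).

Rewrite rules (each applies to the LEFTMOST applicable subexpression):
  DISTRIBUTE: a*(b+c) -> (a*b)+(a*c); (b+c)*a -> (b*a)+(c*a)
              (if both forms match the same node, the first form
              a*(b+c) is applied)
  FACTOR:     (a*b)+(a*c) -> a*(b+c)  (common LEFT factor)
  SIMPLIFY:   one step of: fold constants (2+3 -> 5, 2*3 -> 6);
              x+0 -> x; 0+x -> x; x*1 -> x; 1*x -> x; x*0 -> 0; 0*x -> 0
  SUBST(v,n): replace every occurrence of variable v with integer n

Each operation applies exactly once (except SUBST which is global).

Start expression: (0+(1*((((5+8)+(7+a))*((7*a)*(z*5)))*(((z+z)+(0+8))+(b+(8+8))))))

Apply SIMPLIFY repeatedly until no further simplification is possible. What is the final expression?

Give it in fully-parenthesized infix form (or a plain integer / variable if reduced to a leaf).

Answer: (((13+(7+a))*((7*a)*(z*5)))*(((z+z)+8)+(b+16)))

Derivation:
Start: (0+(1*((((5+8)+(7+a))*((7*a)*(z*5)))*(((z+z)+(0+8))+(b+(8+8))))))
Step 1: at root: (0+(1*((((5+8)+(7+a))*((7*a)*(z*5)))*(((z+z)+(0+8))+(b+(8+8)))))) -> (1*((((5+8)+(7+a))*((7*a)*(z*5)))*(((z+z)+(0+8))+(b+(8+8))))); overall: (0+(1*((((5+8)+(7+a))*((7*a)*(z*5)))*(((z+z)+(0+8))+(b+(8+8)))))) -> (1*((((5+8)+(7+a))*((7*a)*(z*5)))*(((z+z)+(0+8))+(b+(8+8)))))
Step 2: at root: (1*((((5+8)+(7+a))*((7*a)*(z*5)))*(((z+z)+(0+8))+(b+(8+8))))) -> ((((5+8)+(7+a))*((7*a)*(z*5)))*(((z+z)+(0+8))+(b+(8+8)))); overall: (1*((((5+8)+(7+a))*((7*a)*(z*5)))*(((z+z)+(0+8))+(b+(8+8))))) -> ((((5+8)+(7+a))*((7*a)*(z*5)))*(((z+z)+(0+8))+(b+(8+8))))
Step 3: at LLL: (5+8) -> 13; overall: ((((5+8)+(7+a))*((7*a)*(z*5)))*(((z+z)+(0+8))+(b+(8+8)))) -> (((13+(7+a))*((7*a)*(z*5)))*(((z+z)+(0+8))+(b+(8+8))))
Step 4: at RLR: (0+8) -> 8; overall: (((13+(7+a))*((7*a)*(z*5)))*(((z+z)+(0+8))+(b+(8+8)))) -> (((13+(7+a))*((7*a)*(z*5)))*(((z+z)+8)+(b+(8+8))))
Step 5: at RRR: (8+8) -> 16; overall: (((13+(7+a))*((7*a)*(z*5)))*(((z+z)+8)+(b+(8+8)))) -> (((13+(7+a))*((7*a)*(z*5)))*(((z+z)+8)+(b+16)))
Fixed point: (((13+(7+a))*((7*a)*(z*5)))*(((z+z)+8)+(b+16)))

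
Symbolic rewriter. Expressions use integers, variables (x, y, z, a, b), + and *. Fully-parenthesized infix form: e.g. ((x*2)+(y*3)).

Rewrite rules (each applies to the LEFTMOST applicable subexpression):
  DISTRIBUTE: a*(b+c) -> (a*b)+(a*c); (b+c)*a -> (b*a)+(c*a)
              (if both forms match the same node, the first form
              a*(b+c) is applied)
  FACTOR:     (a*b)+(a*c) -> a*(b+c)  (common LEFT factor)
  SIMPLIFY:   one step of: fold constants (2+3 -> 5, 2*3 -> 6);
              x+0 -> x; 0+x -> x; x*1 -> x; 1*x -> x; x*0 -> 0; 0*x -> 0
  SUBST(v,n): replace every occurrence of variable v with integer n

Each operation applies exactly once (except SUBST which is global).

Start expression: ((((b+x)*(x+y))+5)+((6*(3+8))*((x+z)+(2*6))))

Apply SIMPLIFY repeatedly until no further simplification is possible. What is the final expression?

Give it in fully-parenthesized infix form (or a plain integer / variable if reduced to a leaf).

Answer: ((((b+x)*(x+y))+5)+(66*((x+z)+12)))

Derivation:
Start: ((((b+x)*(x+y))+5)+((6*(3+8))*((x+z)+(2*6))))
Step 1: at RLR: (3+8) -> 11; overall: ((((b+x)*(x+y))+5)+((6*(3+8))*((x+z)+(2*6)))) -> ((((b+x)*(x+y))+5)+((6*11)*((x+z)+(2*6))))
Step 2: at RL: (6*11) -> 66; overall: ((((b+x)*(x+y))+5)+((6*11)*((x+z)+(2*6)))) -> ((((b+x)*(x+y))+5)+(66*((x+z)+(2*6))))
Step 3: at RRR: (2*6) -> 12; overall: ((((b+x)*(x+y))+5)+(66*((x+z)+(2*6)))) -> ((((b+x)*(x+y))+5)+(66*((x+z)+12)))
Fixed point: ((((b+x)*(x+y))+5)+(66*((x+z)+12)))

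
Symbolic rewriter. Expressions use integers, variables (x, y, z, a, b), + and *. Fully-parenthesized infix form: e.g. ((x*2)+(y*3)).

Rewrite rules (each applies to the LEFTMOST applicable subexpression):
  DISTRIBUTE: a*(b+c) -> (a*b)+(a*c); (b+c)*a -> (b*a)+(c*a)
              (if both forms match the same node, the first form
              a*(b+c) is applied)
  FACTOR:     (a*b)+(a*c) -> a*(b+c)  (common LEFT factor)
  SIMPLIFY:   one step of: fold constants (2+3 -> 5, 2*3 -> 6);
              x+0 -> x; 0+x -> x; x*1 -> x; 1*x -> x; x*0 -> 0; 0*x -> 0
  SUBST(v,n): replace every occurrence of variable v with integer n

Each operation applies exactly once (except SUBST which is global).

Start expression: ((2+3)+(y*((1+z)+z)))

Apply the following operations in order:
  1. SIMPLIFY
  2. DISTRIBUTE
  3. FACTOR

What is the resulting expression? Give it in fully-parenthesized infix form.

Start: ((2+3)+(y*((1+z)+z)))
Apply SIMPLIFY at L (target: (2+3)): ((2+3)+(y*((1+z)+z))) -> (5+(y*((1+z)+z)))
Apply DISTRIBUTE at R (target: (y*((1+z)+z))): (5+(y*((1+z)+z))) -> (5+((y*(1+z))+(y*z)))
Apply FACTOR at R (target: ((y*(1+z))+(y*z))): (5+((y*(1+z))+(y*z))) -> (5+(y*((1+z)+z)))

Answer: (5+(y*((1+z)+z)))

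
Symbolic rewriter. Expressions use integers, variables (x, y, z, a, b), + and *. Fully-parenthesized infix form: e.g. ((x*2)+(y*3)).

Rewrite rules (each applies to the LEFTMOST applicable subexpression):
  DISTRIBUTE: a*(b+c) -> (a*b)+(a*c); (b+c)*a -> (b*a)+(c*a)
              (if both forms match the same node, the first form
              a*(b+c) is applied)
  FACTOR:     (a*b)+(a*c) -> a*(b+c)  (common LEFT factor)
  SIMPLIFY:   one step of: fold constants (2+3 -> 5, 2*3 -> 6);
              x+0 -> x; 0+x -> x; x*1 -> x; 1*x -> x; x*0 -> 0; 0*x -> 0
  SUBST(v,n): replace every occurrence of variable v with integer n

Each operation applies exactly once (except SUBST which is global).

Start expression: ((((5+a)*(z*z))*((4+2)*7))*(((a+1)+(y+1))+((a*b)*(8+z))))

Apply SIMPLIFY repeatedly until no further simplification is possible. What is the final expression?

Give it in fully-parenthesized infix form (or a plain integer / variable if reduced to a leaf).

Start: ((((5+a)*(z*z))*((4+2)*7))*(((a+1)+(y+1))+((a*b)*(8+z))))
Step 1: at LRL: (4+2) -> 6; overall: ((((5+a)*(z*z))*((4+2)*7))*(((a+1)+(y+1))+((a*b)*(8+z)))) -> ((((5+a)*(z*z))*(6*7))*(((a+1)+(y+1))+((a*b)*(8+z))))
Step 2: at LR: (6*7) -> 42; overall: ((((5+a)*(z*z))*(6*7))*(((a+1)+(y+1))+((a*b)*(8+z)))) -> ((((5+a)*(z*z))*42)*(((a+1)+(y+1))+((a*b)*(8+z))))
Fixed point: ((((5+a)*(z*z))*42)*(((a+1)+(y+1))+((a*b)*(8+z))))

Answer: ((((5+a)*(z*z))*42)*(((a+1)+(y+1))+((a*b)*(8+z))))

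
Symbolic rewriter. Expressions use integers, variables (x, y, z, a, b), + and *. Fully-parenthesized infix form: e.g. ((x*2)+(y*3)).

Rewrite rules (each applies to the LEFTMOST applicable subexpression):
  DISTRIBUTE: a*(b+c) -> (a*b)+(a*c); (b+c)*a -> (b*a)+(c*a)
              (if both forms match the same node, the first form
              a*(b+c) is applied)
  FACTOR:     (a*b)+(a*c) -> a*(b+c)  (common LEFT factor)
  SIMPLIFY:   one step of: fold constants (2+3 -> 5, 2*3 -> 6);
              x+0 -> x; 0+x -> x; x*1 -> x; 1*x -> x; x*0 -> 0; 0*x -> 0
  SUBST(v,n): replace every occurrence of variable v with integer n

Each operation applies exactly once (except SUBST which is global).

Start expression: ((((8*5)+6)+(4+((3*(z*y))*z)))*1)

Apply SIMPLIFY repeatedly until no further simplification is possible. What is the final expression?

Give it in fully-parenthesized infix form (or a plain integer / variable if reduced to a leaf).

Start: ((((8*5)+6)+(4+((3*(z*y))*z)))*1)
Step 1: at root: ((((8*5)+6)+(4+((3*(z*y))*z)))*1) -> (((8*5)+6)+(4+((3*(z*y))*z))); overall: ((((8*5)+6)+(4+((3*(z*y))*z)))*1) -> (((8*5)+6)+(4+((3*(z*y))*z)))
Step 2: at LL: (8*5) -> 40; overall: (((8*5)+6)+(4+((3*(z*y))*z))) -> ((40+6)+(4+((3*(z*y))*z)))
Step 3: at L: (40+6) -> 46; overall: ((40+6)+(4+((3*(z*y))*z))) -> (46+(4+((3*(z*y))*z)))
Fixed point: (46+(4+((3*(z*y))*z)))

Answer: (46+(4+((3*(z*y))*z)))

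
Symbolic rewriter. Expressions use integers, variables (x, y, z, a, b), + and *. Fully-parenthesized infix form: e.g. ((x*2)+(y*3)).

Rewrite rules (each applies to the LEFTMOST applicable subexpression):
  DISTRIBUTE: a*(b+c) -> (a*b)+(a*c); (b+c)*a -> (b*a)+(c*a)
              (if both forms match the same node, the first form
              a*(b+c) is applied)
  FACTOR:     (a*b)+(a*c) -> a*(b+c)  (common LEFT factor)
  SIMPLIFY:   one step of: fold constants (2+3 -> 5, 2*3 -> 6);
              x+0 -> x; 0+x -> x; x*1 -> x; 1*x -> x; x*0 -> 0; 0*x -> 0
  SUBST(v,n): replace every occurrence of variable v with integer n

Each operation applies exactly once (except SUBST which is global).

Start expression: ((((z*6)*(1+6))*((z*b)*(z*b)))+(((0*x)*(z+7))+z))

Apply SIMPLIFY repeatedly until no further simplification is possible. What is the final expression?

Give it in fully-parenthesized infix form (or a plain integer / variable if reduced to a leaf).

Answer: ((((z*6)*7)*((z*b)*(z*b)))+z)

Derivation:
Start: ((((z*6)*(1+6))*((z*b)*(z*b)))+(((0*x)*(z+7))+z))
Step 1: at LLR: (1+6) -> 7; overall: ((((z*6)*(1+6))*((z*b)*(z*b)))+(((0*x)*(z+7))+z)) -> ((((z*6)*7)*((z*b)*(z*b)))+(((0*x)*(z+7))+z))
Step 2: at RLL: (0*x) -> 0; overall: ((((z*6)*7)*((z*b)*(z*b)))+(((0*x)*(z+7))+z)) -> ((((z*6)*7)*((z*b)*(z*b)))+((0*(z+7))+z))
Step 3: at RL: (0*(z+7)) -> 0; overall: ((((z*6)*7)*((z*b)*(z*b)))+((0*(z+7))+z)) -> ((((z*6)*7)*((z*b)*(z*b)))+(0+z))
Step 4: at R: (0+z) -> z; overall: ((((z*6)*7)*((z*b)*(z*b)))+(0+z)) -> ((((z*6)*7)*((z*b)*(z*b)))+z)
Fixed point: ((((z*6)*7)*((z*b)*(z*b)))+z)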